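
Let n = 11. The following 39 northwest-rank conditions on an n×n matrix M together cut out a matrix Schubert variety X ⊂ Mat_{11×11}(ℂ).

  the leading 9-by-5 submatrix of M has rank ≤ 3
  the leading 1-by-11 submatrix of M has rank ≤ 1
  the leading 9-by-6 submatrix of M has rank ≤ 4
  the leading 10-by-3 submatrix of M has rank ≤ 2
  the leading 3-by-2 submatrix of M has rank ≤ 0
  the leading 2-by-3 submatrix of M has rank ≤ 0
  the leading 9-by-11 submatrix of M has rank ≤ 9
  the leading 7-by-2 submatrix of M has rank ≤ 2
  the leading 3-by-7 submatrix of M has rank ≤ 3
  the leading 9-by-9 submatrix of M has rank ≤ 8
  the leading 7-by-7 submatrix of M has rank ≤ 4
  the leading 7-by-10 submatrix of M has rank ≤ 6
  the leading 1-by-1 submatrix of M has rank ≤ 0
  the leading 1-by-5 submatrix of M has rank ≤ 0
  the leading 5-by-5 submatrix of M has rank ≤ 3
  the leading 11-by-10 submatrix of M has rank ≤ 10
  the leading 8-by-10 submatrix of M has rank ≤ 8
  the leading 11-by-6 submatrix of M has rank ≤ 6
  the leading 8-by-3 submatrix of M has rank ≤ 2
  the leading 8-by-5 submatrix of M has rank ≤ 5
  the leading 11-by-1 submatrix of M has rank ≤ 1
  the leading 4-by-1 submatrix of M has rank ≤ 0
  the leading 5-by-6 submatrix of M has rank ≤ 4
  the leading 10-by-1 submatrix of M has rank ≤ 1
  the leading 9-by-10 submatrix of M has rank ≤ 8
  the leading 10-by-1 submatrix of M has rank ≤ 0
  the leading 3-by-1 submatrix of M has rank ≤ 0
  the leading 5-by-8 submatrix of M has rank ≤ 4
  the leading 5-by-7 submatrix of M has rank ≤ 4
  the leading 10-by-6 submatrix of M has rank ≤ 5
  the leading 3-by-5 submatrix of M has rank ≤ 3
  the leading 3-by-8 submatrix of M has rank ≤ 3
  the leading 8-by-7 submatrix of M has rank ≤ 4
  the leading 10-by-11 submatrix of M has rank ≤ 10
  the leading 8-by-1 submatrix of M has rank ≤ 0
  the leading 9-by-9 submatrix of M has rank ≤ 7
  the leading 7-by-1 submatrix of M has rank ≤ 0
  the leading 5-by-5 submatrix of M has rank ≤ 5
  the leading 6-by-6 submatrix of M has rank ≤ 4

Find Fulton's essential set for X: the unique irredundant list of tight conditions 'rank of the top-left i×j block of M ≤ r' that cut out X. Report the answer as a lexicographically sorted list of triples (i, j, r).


Rank table r_w(11×11) implied by the 39 constraints:

  i=1: 0 | 0 | 0 | 0 | 0 | 1 | 1 | 1 | 1 | 1 | 1
  i=2: 0 | 0 | 0 | 1 | 1 | 2 | 2 | 2 | 2 | 2 | 2
  i=3: 0 | 0 | 1 | 2 | 2 | 3 | 3 | 3 | 3 | 3 | 3
  i=4: 0 | 1 | 2 | 3 | 3 | 4 | 4 | 4 | 4 | 4 | 4
  i=5: 0 | 1 | 2 | 3 | 3 | 4 | 4 | 4 | 5 | 5 | 5
  i=6: 0 | 1 | 2 | 3 | 3 | 4 | 4 | 5 | 6 | 6 | 6
  i=7: 0 | 1 | 2 | 3 | 3 | 4 | 4 | 5 | 6 | 6 | 7
  i=8: 0 | 1 | 2 | 3 | 3 | 4 | 4 | 5 | 6 | 7 | 8
  i=9: 0 | 1 | 2 | 3 | 3 | 4 | 5 | 6 | 7 | 8 | 9
  i=10: 0 | 1 | 2 | 3 | 4 | 5 | 6 | 7 | 8 | 9 | 10
  i=11: 1 | 2 | 3 | 4 | 5 | 6 | 7 | 8 | 9 | 10 | 11

the unique w with this rank table is (6, 4, 3, 2, 9, 8, 11, 10, 7, 5, 1).

8 SE-corners of the 28-cell Rothe diagram give Ess(w):

[(1, 5, 0), (2, 3, 0), (3, 2, 0), (5, 8, 4), (7, 10, 6), (8, 7, 4), (9, 5, 3), (10, 1, 0)]


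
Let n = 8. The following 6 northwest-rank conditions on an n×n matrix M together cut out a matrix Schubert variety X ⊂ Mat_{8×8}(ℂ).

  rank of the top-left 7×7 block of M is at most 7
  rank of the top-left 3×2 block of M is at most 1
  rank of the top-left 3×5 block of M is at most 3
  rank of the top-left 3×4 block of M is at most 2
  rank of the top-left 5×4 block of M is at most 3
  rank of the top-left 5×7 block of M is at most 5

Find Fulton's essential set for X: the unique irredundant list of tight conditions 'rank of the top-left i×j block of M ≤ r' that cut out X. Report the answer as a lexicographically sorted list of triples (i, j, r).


Computing R[i][j] = min implied NW-rank bound (n=8, 6 conditions):

  1 1 1 1 1 1 1 1
  1 1 2 2 2 2 2 2
  1 1 2 2 3 3 3 3
  1 2 3 3 4 4 4 4
  1 2 3 3 4 5 5 5
  1 2 3 4 5 6 6 6
  1 2 3 4 5 6 7 7
  1 2 3 4 5 6 7 8

reading off 1-entries of Δ²R: w = (1, 3, 5, 2, 6, 4, 7, 8).

D(w) has 4 cells with 3 SE-corners; essential set:

[(3, 2, 1), (3, 4, 2), (5, 4, 3)]


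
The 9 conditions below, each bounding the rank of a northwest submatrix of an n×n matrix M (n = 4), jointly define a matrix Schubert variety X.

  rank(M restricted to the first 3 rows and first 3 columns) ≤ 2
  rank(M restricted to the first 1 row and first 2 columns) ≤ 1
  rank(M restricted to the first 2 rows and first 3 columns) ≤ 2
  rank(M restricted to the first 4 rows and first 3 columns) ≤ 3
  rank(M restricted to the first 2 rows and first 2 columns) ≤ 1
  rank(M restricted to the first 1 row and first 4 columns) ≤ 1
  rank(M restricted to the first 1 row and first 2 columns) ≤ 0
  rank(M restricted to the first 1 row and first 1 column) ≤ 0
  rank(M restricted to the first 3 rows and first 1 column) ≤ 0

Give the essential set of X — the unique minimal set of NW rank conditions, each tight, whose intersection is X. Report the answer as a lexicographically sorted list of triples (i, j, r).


Reconstructing r_w from the 9 given conditions:

  R[1]: 0  0  1  1
  R[2]: 0  1  2  2
  R[3]: 0  1  2  3
  R[4]: 1  2  3  4

so w = (3, 2, 4, 1).

2 SE-corners of the 4-cell Rothe diagram give Ess(w):

[(1, 2, 0), (3, 1, 0)]


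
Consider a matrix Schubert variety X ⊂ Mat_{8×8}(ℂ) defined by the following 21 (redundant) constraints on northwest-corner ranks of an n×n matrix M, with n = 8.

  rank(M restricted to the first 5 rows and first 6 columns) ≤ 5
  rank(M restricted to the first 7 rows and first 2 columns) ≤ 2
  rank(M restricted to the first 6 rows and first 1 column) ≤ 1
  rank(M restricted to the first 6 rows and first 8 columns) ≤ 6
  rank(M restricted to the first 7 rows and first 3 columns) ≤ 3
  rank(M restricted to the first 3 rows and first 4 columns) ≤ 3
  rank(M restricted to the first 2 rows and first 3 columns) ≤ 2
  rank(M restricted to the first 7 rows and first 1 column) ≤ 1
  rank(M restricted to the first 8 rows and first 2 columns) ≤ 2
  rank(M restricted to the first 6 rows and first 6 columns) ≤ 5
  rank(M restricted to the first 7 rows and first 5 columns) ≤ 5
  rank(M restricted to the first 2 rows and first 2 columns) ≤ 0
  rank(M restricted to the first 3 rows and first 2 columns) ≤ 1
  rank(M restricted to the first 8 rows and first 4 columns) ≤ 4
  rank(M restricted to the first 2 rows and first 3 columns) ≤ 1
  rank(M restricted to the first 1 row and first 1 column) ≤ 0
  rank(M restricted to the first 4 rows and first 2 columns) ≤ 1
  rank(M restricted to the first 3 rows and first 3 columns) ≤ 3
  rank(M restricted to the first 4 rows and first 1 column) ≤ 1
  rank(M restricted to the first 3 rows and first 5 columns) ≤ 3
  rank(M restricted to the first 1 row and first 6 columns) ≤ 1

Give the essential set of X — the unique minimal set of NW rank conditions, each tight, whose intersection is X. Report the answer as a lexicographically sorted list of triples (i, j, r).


The tightest implied rank at each (i,j), from the 21 conditions:

  row 1: 0  0  1  1  1  1  1  1
  row 2: 0  0  1  2  2  2  2  2
  row 3: 1  1  2  3  3  3  3  3
  row 4: 1  1  2  3  4  4  4  4
  row 5: 1  2  3  4  5  5  5  5
  row 6: 1  2  3  4  5  5  6  6
  row 7: 1  2  3  4  5  6  7  7
  row 8: 1  2  3  4  5  6  7  8

second differences of R give the permutation w = (3, 4, 1, 5, 2, 7, 6, 8).

|D(w)|=6, |Ess(w)|=3:

[(2, 2, 0), (4, 2, 1), (6, 6, 5)]


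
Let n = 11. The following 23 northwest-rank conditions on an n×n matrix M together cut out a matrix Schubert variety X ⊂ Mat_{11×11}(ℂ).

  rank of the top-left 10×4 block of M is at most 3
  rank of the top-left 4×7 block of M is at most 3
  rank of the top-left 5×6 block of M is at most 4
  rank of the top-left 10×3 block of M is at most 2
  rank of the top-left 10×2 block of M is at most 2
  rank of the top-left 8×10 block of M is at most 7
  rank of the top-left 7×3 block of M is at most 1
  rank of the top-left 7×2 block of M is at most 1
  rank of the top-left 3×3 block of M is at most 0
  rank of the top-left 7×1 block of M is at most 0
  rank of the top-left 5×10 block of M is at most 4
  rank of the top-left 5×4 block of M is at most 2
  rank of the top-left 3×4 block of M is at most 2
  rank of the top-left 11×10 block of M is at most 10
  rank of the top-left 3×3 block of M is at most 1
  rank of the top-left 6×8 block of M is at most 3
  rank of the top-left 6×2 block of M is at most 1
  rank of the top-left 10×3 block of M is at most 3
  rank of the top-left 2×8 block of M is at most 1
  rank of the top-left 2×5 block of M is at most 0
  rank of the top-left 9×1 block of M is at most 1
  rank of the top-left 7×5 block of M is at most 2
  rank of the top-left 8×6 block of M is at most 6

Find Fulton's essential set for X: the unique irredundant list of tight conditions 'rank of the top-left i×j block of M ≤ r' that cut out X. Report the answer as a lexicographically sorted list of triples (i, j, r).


The tightest implied rank at each (i,j), from the 23 conditions:

  R[1]: 0  0  0  0  0  1  1  1  1  1  1
  R[2]: 0  0  0  0  0  1  1  1  2  2  2
  R[3]: 0  0  0  1  1  2  2  2  3  3  3
  R[4]: 0  1  1  2  2  3  3  3  4  4  4
  R[5]: 0  1  1  2  2  3  3  3  4  4  5
  R[6]: 0  1  1  2  2  3  3  3  4  5  6
  R[7]: 0  1  1  2  2  3  4  4  5  6  7
  R[8]: 1  2  2  3  3  4  5  5  6  7  8
  R[9]: 1  2  2  3  4  5  6  6  7  8  9
  R[10]: 1  2  2  3  4  5  6  7  8  9  10
  R[11]: 1  2  3  4  5  6  7  8  9  10  11

hence w(1..11) = (6, 9, 4, 2, 11, 10, 7, 1, 5, 8, 3).

ℓ(w)=32; the 9 essential cells (i,j,r):

[(2, 5, 0), (2, 8, 1), (3, 3, 0), (5, 10, 4), (6, 8, 3), (7, 1, 0), (7, 3, 1), (7, 5, 2), (10, 3, 2)]


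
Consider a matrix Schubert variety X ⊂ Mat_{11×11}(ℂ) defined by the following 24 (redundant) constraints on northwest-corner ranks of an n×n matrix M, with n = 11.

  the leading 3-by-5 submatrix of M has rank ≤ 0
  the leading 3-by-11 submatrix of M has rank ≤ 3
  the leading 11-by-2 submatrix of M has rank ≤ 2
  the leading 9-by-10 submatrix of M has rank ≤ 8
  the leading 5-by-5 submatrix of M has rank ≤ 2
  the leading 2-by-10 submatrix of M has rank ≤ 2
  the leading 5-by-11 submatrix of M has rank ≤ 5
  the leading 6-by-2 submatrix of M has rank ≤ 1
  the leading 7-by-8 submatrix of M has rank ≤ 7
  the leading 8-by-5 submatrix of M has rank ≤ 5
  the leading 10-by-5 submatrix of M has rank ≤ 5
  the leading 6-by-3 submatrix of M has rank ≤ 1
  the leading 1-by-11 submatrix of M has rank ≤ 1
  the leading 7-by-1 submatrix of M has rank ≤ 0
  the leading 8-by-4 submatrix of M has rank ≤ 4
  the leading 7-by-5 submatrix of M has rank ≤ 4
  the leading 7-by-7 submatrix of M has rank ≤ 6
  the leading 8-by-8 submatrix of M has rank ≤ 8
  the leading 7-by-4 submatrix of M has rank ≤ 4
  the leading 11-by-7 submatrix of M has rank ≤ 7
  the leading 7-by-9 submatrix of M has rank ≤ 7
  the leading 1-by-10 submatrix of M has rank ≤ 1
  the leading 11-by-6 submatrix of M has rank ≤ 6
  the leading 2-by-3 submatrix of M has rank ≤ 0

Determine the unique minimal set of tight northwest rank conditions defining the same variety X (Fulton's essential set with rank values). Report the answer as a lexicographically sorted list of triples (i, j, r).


Propagating the 24 rank bounds to every northwest block:

  R[1]: 0 | 0 | 0 | 0 | 0 | 1 | 1 | 1 | 1 | 1 | 1
  R[2]: 0 | 0 | 0 | 0 | 0 | 1 | 2 | 2 | 2 | 2 | 2
  R[3]: 0 | 0 | 0 | 0 | 0 | 1 | 2 | 3 | 3 | 3 | 3
  R[4]: 0 | 1 | 1 | 1 | 1 | 2 | 3 | 4 | 4 | 4 | 4
  R[5]: 0 | 1 | 1 | 2 | 2 | 3 | 4 | 5 | 5 | 5 | 5
  R[6]: 0 | 1 | 1 | 2 | 3 | 4 | 5 | 6 | 6 | 6 | 6
  R[7]: 0 | 1 | 2 | 3 | 4 | 5 | 6 | 7 | 7 | 7 | 7
  R[8]: 1 | 2 | 3 | 4 | 5 | 6 | 7 | 8 | 8 | 8 | 8
  R[9]: 1 | 2 | 3 | 4 | 5 | 6 | 7 | 8 | 8 | 8 | 9
  R[10]: 1 | 2 | 3 | 4 | 5 | 6 | 7 | 8 | 9 | 9 | 10
  R[11]: 1 | 2 | 3 | 4 | 5 | 6 | 7 | 8 | 9 | 10 | 11

reading off 1-entries of Δ²R: w = (6, 7, 8, 2, 4, 5, 3, 1, 11, 9, 10).

4 SE-corners of the 23-cell Rothe diagram give Ess(w):

[(3, 5, 0), (6, 3, 1), (7, 1, 0), (9, 10, 8)]


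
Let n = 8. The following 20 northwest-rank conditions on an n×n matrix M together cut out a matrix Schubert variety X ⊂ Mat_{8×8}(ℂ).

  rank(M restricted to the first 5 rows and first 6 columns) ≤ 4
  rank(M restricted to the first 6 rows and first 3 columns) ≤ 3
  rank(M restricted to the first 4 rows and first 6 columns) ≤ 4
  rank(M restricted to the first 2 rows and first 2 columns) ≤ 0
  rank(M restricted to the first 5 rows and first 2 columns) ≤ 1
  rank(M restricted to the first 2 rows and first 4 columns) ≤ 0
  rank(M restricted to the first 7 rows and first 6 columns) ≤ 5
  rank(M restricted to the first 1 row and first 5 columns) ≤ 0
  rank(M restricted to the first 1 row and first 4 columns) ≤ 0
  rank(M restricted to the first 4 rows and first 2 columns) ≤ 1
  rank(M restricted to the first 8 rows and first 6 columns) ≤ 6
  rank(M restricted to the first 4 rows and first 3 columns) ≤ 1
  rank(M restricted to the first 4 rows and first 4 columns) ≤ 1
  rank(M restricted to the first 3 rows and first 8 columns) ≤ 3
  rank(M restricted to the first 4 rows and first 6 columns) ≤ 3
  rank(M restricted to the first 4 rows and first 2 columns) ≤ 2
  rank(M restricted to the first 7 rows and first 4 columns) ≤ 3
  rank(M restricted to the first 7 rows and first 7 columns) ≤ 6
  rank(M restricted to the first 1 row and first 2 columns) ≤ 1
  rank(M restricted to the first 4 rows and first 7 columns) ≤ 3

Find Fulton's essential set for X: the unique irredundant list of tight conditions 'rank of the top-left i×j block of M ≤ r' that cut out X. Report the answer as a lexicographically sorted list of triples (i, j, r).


Recovering R(i,j) via the rank-extension bound from the 20 conditions:

  i=1: 0  0  0  0  0  1  1  1
  i=2: 0  0  0  0  1  2  2  2
  i=3: 1  1  1  1  2  3  3  3
  i=4: 1  1  1  1  2  3  3  4
  i=5: 1  1  2  2  3  4  4  5
  i=6: 1  2  3  3  4  5  5  6
  i=7: 1  2  3  3  4  5  6  7
  i=8: 1  2  3  4  5  6  7  8

the unique w with this rank table is (6, 5, 1, 8, 3, 2, 7, 4).

D(w) has 15 cells with 6 SE-corners; essential set:

[(1, 5, 0), (2, 4, 0), (4, 4, 1), (4, 7, 3), (5, 2, 1), (7, 4, 3)]


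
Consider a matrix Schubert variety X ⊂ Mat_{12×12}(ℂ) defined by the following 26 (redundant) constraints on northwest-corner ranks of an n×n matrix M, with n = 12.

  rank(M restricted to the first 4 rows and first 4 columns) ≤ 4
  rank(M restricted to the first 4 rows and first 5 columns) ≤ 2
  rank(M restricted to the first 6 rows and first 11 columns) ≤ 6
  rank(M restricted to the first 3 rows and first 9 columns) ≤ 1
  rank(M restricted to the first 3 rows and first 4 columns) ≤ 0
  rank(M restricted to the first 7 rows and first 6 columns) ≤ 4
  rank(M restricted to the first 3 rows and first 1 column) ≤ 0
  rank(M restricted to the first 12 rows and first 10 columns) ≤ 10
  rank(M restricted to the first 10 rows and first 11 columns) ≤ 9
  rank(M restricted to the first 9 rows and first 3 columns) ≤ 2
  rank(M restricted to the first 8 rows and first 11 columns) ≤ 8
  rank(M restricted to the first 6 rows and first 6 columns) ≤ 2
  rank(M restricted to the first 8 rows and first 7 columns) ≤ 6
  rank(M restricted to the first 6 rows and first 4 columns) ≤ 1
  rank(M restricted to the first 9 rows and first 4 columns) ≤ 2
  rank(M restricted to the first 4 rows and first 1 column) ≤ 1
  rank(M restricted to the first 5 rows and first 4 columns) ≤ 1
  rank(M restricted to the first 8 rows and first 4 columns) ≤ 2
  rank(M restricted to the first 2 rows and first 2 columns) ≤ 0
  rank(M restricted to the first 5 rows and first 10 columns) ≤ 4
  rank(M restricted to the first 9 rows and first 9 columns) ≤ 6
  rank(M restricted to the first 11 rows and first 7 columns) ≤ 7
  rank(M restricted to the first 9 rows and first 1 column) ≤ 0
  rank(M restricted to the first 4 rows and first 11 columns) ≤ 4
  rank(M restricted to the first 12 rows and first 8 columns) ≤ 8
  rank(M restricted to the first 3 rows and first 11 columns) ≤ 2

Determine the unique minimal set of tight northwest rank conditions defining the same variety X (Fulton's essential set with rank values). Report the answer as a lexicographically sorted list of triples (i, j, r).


Rank table r_w(12×12) implied by the 26 constraints:

  0, 0, 0, 0, 1, 1, 1, 1, 1, 1, 1, 1
  0, 0, 0, 0, 1, 1, 1, 1, 1, 2, 2, 2
  0, 0, 0, 0, 1, 1, 1, 1, 1, 2, 2, 3
  0, 1, 1, 1, 2, 2, 2, 2, 2, 3, 3, 4
  0, 1, 1, 1, 2, 2, 3, 3, 3, 4, 4, 5
  0, 1, 1, 1, 2, 2, 3, 4, 4, 5, 5, 6
  0, 1, 2, 2, 3, 3, 4, 5, 5, 6, 6, 7
  0, 1, 2, 2, 3, 4, 5, 6, 6, 7, 7, 8
  0, 1, 2, 2, 3, 4, 5, 6, 6, 7, 8, 9
  1, 2, 3, 3, 4, 5, 6, 7, 7, 8, 9, 10
  1, 2, 3, 4, 5, 6, 7, 8, 8, 9, 10, 11
  1, 2, 3, 4, 5, 6, 7, 8, 9, 10, 11, 12

reading off 1-entries of Δ²R: w = (5, 10, 12, 2, 7, 8, 3, 6, 11, 1, 4, 9).

8 SE-corners of the 36-cell Rothe diagram give Ess(w):

[(3, 4, 0), (3, 9, 1), (3, 11, 2), (6, 4, 1), (6, 6, 2), (9, 1, 0), (9, 4, 2), (9, 9, 6)]


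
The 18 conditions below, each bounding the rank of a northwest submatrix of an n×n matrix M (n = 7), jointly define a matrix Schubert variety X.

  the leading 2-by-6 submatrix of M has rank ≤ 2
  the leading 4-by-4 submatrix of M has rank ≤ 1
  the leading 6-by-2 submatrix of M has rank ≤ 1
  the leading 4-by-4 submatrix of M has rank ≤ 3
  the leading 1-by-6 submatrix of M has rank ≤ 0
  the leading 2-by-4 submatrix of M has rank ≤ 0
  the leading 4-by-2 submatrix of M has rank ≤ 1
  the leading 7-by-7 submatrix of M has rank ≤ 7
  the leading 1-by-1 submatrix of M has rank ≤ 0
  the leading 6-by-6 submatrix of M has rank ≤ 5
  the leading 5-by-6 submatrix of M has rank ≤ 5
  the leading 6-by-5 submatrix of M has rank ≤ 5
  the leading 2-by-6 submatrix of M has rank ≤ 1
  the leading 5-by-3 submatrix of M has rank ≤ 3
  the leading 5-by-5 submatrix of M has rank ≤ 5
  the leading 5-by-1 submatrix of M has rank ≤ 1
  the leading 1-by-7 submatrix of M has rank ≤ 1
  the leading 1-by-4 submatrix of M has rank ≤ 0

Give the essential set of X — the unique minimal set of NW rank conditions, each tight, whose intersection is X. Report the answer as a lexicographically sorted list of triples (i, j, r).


Recovering R(i,j) via the rank-extension bound from the 18 conditions:

  i=1: 0, 0, 0, 0, 0, 0, 1
  i=2: 0, 0, 0, 0, 1, 1, 2
  i=3: 1, 1, 1, 1, 2, 2, 3
  i=4: 1, 1, 1, 1, 2, 3, 4
  i=5: 1, 1, 2, 2, 3, 4, 5
  i=6: 1, 1, 2, 3, 4, 5, 6
  i=7: 1, 2, 3, 4, 5, 6, 7

giving w = (7, 5, 1, 6, 3, 4, 2) via Δ²R.

Fulton essential set (4 of the 15 Rothe cells):

[(1, 6, 0), (2, 4, 0), (4, 4, 1), (6, 2, 1)]


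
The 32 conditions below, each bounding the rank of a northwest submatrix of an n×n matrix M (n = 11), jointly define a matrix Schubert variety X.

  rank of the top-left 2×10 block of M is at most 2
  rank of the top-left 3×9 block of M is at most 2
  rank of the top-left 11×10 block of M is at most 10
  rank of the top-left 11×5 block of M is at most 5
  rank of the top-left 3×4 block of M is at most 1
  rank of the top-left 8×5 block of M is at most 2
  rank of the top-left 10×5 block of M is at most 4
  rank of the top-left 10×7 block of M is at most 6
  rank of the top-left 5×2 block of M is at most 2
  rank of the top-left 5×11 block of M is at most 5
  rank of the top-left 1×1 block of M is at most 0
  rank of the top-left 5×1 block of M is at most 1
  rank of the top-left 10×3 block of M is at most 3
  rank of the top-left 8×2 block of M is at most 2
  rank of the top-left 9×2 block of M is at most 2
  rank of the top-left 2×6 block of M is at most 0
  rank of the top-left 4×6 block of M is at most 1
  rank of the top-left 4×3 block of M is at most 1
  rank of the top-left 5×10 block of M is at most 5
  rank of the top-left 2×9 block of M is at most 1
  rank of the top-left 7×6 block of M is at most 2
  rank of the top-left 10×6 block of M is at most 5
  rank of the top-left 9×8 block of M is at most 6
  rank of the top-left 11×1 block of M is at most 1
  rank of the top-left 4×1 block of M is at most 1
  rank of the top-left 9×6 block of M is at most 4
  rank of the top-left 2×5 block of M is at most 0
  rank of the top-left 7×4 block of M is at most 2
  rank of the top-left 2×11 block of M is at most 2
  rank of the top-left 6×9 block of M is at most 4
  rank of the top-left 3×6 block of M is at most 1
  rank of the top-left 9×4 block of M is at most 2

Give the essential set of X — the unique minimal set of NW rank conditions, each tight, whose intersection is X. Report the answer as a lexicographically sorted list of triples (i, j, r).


Propagating the 32 rank bounds to every northwest block:

  row 1: 0 | 0 | 0 | 0 | 0 | 0 | 1 | 1 | 1 | 1 | 1
  row 2: 0 | 0 | 0 | 0 | 0 | 0 | 1 | 1 | 1 | 2 | 2
  row 3: 1 | 1 | 1 | 1 | 1 | 1 | 2 | 2 | 2 | 3 | 3
  row 4: 1 | 1 | 1 | 1 | 1 | 1 | 2 | 3 | 3 | 4 | 4
  row 5: 1 | 2 | 2 | 2 | 2 | 2 | 3 | 4 | 4 | 5 | 5
  row 6: 1 | 2 | 2 | 2 | 2 | 2 | 3 | 4 | 4 | 5 | 6
  row 7: 1 | 2 | 2 | 2 | 2 | 2 | 3 | 4 | 5 | 6 | 7
  row 8: 1 | 2 | 2 | 2 | 2 | 3 | 4 | 5 | 6 | 7 | 8
  row 9: 1 | 2 | 2 | 2 | 3 | 4 | 5 | 6 | 7 | 8 | 9
  row 10: 1 | 2 | 3 | 3 | 4 | 5 | 6 | 7 | 8 | 9 | 10
  row 11: 1 | 2 | 3 | 4 | 5 | 6 | 7 | 8 | 9 | 10 | 11

reading off 1-entries of Δ²R: w = (7, 10, 1, 8, 2, 11, 9, 6, 5, 3, 4).

7 SE-corners of the 33-cell Rothe diagram give Ess(w):

[(2, 6, 0), (2, 9, 1), (4, 6, 1), (6, 9, 4), (7, 6, 2), (8, 5, 2), (9, 4, 2)]


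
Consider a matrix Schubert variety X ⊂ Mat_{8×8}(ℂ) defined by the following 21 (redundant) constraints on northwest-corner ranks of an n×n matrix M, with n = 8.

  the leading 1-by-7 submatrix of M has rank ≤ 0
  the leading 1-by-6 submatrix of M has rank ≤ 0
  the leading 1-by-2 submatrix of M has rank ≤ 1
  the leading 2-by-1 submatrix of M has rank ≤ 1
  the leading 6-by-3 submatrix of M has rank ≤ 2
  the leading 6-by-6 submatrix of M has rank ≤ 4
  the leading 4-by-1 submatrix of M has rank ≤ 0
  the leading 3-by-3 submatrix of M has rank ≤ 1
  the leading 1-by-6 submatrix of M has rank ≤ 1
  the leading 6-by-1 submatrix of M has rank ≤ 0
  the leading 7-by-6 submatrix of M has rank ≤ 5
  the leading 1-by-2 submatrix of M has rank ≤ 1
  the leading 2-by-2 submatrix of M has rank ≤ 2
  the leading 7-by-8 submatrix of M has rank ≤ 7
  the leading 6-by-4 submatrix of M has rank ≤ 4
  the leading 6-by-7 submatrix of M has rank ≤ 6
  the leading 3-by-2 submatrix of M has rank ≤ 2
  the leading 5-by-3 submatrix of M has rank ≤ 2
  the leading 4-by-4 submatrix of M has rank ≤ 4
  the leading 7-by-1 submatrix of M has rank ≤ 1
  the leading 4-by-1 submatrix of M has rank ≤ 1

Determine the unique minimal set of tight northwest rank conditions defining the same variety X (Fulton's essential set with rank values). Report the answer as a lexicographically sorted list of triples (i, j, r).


The tightest implied rank at each (i,j), from the 21 conditions:

  row 1: 0  0  0  0  0  0  0  1
  row 2: 0  1  1  1  1  1  1  2
  row 3: 0  1  1  2  2  2  2  3
  row 4: 0  1  2  3  3  3  3  4
  row 5: 0  1  2  3  4  4  4  5
  row 6: 0  1  2  3  4  4  5  6
  row 7: 1  2  3  4  5  5  6  7
  row 8: 1  2  3  4  5  6  7  8

hence w(1..8) = (8, 2, 4, 3, 5, 7, 1, 6).

ℓ(w)=14; the 4 essential cells (i,j,r):

[(1, 7, 0), (3, 3, 1), (6, 1, 0), (6, 6, 4)]


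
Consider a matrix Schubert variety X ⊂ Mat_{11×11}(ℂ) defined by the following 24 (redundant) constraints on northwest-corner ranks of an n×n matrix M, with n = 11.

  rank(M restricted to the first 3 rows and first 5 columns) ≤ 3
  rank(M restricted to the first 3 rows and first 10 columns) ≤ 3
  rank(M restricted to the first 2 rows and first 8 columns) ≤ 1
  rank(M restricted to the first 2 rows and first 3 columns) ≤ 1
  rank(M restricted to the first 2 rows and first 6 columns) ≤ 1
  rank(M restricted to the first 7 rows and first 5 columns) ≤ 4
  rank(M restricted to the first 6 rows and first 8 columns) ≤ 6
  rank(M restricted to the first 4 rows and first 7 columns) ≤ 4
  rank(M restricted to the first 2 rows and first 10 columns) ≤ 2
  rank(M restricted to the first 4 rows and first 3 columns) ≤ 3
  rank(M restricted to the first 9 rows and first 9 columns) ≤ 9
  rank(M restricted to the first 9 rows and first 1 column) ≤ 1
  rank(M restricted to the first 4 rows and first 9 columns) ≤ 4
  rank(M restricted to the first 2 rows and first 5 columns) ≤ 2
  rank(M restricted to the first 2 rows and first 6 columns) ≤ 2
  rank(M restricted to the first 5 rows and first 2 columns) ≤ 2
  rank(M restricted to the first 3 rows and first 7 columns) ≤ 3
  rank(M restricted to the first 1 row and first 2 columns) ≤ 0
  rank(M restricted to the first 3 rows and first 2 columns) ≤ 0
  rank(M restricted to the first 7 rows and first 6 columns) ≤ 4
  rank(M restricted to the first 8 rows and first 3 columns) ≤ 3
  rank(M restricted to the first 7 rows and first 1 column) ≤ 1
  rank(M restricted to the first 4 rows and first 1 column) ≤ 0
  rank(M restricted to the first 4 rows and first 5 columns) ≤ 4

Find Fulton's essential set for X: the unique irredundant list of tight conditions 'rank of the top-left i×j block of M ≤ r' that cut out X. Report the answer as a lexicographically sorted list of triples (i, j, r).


Propagating the 24 rank bounds to every northwest block:

  i=1: 0 | 0 | 1 | 1 | 1 | 1 | 1 | 1 | 1 | 1 | 1
  i=2: 0 | 0 | 1 | 1 | 1 | 1 | 1 | 1 | 2 | 2 | 2
  i=3: 0 | 0 | 1 | 2 | 2 | 2 | 2 | 2 | 3 | 3 | 3
  i=4: 0 | 1 | 2 | 3 | 3 | 3 | 3 | 3 | 4 | 4 | 4
  i=5: 1 | 2 | 3 | 4 | 4 | 4 | 4 | 4 | 5 | 5 | 5
  i=6: 1 | 2 | 3 | 4 | 4 | 4 | 5 | 5 | 6 | 6 | 6
  i=7: 1 | 2 | 3 | 4 | 4 | 4 | 5 | 6 | 7 | 7 | 7
  i=8: 1 | 2 | 3 | 4 | 5 | 5 | 6 | 7 | 8 | 8 | 8
  i=9: 1 | 2 | 3 | 4 | 5 | 6 | 7 | 8 | 9 | 9 | 9
  i=10: 1 | 2 | 3 | 4 | 5 | 6 | 7 | 8 | 9 | 10 | 10
  i=11: 1 | 2 | 3 | 4 | 5 | 6 | 7 | 8 | 9 | 10 | 11

giving w = (3, 9, 4, 2, 1, 7, 8, 5, 6, 10, 11) via Δ²R.

D(w) has 16 cells with 4 SE-corners; essential set:

[(2, 8, 1), (3, 2, 0), (4, 1, 0), (7, 6, 4)]


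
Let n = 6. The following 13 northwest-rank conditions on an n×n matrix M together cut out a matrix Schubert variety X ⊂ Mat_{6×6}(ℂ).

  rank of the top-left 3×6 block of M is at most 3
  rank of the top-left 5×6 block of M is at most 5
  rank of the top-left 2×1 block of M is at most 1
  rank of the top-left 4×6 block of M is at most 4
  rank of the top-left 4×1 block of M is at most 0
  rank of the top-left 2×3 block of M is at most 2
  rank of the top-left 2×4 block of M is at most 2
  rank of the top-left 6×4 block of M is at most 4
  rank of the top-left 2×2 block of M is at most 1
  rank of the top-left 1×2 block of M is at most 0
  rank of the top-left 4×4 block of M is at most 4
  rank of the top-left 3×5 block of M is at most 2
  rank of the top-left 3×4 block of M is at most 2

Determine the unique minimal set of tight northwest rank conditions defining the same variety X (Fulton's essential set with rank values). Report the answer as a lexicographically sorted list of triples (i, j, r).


Recovering R(i,j) via the rank-extension bound from the 13 conditions:

  R[1]: 0 | 0 | 1 | 1 | 1 | 1
  R[2]: 0 | 1 | 2 | 2 | 2 | 2
  R[3]: 0 | 1 | 2 | 2 | 2 | 3
  R[4]: 0 | 1 | 2 | 3 | 3 | 4
  R[5]: 1 | 2 | 3 | 4 | 4 | 5
  R[6]: 1 | 2 | 3 | 4 | 5 | 6

so w = (3, 2, 6, 4, 1, 5).

Fulton essential set (3 of the 7 Rothe cells):

[(1, 2, 0), (3, 5, 2), (4, 1, 0)]


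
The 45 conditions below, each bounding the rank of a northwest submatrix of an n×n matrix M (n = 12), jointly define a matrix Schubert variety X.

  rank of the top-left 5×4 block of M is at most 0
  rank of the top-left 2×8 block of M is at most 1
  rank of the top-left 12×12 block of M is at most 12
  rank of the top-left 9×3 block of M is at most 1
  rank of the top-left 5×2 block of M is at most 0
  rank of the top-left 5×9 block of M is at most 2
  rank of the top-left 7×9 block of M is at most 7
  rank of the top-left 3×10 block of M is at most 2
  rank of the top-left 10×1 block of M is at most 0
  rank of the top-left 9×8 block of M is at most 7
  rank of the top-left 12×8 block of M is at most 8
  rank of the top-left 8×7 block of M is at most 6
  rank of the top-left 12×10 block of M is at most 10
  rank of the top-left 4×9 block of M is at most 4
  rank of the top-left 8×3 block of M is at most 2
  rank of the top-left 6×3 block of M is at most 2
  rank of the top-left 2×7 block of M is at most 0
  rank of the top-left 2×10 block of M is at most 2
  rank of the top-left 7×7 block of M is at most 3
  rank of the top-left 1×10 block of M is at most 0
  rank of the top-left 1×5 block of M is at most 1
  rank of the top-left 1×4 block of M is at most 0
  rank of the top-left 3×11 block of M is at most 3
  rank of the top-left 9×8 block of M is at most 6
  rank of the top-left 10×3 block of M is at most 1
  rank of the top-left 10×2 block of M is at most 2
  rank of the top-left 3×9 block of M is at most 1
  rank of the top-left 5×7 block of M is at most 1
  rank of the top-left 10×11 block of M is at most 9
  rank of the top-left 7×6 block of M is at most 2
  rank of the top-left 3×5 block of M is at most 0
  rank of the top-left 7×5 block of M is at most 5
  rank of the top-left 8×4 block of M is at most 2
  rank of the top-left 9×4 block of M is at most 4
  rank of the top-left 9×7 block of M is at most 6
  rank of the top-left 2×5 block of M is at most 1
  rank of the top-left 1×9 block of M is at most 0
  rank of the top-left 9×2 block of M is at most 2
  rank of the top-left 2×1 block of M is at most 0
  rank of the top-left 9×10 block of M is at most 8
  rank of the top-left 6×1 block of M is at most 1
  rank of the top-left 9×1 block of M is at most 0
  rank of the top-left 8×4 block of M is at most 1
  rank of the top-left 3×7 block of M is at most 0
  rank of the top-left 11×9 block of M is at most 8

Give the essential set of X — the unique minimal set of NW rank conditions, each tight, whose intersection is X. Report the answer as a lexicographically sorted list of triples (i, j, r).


Rank table r_w(12×12) implied by the 45 constraints:

  R[1]: 0  0  0  0  0  0  0  0  0  0  1  1
  R[2]: 0  0  0  0  0  0  0  1  1  1  2  2
  R[3]: 0  0  0  0  0  0  0  1  1  2  3  3
  R[4]: 0  0  0  0  1  1  1  2  2  3  4  4
  R[5]: 0  0  0  0  1  1  1  2  2  3  4  5
  R[6]: 0  1  1  1  2  2  2  3  3  4  5  6
  R[7]: 0  1  1  1  2  2  3  4  4  5  6  7
  R[8]: 0  1  1  1  2  3  4  5  5  6  7  8
  R[9]: 0  1  1  2  3  4  5  6  6  7  8  9
  R[10]: 0  1  1  2  3  4  5  6  7  8  9  10
  R[11]: 1  2  2  3  4  5  6  7  8  9  10  11
  R[12]: 1  2  3  4  5  6  7  8  9  10  11  12

second differences of R give the permutation w = (11, 8, 10, 5, 12, 2, 7, 6, 4, 9, 1, 3).

|D(w)|=48, |Ess(w)|=10:

[(1, 10, 0), (3, 7, 0), (3, 9, 1), (5, 4, 0), (5, 7, 1), (5, 9, 2), (7, 6, 2), (8, 4, 1), (10, 1, 0), (10, 3, 1)]


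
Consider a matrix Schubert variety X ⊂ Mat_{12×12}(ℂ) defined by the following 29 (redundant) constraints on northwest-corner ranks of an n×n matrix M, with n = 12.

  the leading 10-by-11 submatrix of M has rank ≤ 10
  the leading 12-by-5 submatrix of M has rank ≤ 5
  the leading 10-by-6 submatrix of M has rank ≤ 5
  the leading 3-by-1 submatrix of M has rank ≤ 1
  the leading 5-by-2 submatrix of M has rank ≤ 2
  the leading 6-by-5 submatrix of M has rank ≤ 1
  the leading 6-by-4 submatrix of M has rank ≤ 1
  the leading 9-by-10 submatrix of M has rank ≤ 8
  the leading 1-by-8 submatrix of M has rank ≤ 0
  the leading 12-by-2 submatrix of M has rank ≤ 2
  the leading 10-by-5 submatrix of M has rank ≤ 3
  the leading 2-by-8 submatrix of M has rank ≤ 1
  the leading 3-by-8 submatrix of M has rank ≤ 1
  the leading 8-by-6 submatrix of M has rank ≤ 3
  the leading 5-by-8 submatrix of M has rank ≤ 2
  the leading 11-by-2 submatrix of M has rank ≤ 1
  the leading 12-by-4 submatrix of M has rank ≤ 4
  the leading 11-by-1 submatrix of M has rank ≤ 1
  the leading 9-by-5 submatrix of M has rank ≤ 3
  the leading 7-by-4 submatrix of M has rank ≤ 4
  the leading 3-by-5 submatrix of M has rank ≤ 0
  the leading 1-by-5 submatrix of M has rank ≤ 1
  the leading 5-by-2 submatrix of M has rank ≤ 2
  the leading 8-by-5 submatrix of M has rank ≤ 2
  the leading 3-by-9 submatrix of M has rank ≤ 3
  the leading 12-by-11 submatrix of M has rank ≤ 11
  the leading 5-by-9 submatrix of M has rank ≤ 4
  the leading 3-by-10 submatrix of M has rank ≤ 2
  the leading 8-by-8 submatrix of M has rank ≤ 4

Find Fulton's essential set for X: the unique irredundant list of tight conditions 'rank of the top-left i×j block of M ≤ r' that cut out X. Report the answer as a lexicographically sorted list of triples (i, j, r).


Recovering R(i,j) via the rank-extension bound from the 29 conditions:

  row 1: 0 | 0 | 0 | 0 | 0 | 0 | 0 | 0 | 1 | 1 | 1 | 1
  row 2: 0 | 0 | 0 | 0 | 0 | 1 | 1 | 1 | 2 | 2 | 2 | 2
  row 3: 0 | 0 | 0 | 0 | 0 | 1 | 1 | 1 | 2 | 2 | 3 | 3
  row 4: 1 | 1 | 1 | 1 | 1 | 2 | 2 | 2 | 3 | 3 | 4 | 4
  row 5: 1 | 1 | 1 | 1 | 1 | 2 | 2 | 2 | 3 | 4 | 5 | 5
  row 6: 1 | 1 | 1 | 1 | 1 | 2 | 3 | 3 | 4 | 5 | 6 | 6
  row 7: 1 | 1 | 2 | 2 | 2 | 3 | 4 | 4 | 5 | 6 | 7 | 7
  row 8: 1 | 1 | 2 | 2 | 2 | 3 | 4 | 4 | 5 | 6 | 7 | 8
  row 9: 1 | 1 | 2 | 3 | 3 | 4 | 5 | 5 | 6 | 7 | 8 | 9
  row 10: 1 | 1 | 2 | 3 | 3 | 4 | 5 | 6 | 7 | 8 | 9 | 10
  row 11: 1 | 1 | 2 | 3 | 4 | 5 | 6 | 7 | 8 | 9 | 10 | 11
  row 12: 1 | 2 | 3 | 4 | 5 | 6 | 7 | 8 | 9 | 10 | 11 | 12

so w = (9, 6, 11, 1, 10, 7, 3, 12, 4, 8, 5, 2).

Fulton essential set (10 of the 40 Rothe cells):

[(1, 8, 0), (3, 5, 0), (3, 8, 1), (3, 10, 2), (5, 8, 2), (6, 5, 1), (8, 5, 2), (8, 8, 4), (10, 5, 3), (11, 2, 1)]


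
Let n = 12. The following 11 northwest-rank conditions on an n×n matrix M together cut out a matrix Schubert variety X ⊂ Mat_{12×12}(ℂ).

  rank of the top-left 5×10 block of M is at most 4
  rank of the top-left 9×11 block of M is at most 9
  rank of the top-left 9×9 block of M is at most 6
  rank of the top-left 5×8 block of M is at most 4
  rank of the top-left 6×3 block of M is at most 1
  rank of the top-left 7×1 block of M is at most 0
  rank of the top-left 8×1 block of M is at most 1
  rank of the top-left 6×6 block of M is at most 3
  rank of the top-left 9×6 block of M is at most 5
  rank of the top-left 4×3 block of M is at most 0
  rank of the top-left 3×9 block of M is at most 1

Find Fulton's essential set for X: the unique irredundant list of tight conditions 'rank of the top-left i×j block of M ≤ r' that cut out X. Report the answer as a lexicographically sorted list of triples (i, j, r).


Computing R[i][j] = min implied NW-rank bound (n=12, 11 conditions):

  row 1: 0, 0, 0, 1, 1, 1, 1, 1, 1, 1, 1, 1
  row 2: 0, 0, 0, 1, 1, 1, 1, 1, 1, 2, 2, 2
  row 3: 0, 0, 0, 1, 1, 1, 1, 1, 1, 2, 3, 3
  row 4: 0, 0, 0, 1, 2, 2, 2, 2, 2, 3, 4, 4
  row 5: 0, 1, 1, 2, 3, 3, 3, 3, 3, 4, 5, 5
  row 6: 0, 1, 1, 2, 3, 3, 4, 4, 4, 5, 6, 6
  row 7: 0, 1, 2, 3, 4, 4, 5, 5, 5, 6, 7, 7
  row 8: 1, 2, 3, 4, 5, 5, 6, 6, 6, 7, 8, 8
  row 9: 1, 2, 3, 4, 5, 5, 6, 6, 6, 7, 8, 9
  row 10: 1, 2, 3, 4, 5, 6, 7, 7, 7, 8, 9, 10
  row 11: 1, 2, 3, 4, 5, 6, 7, 8, 8, 9, 10, 11
  row 12: 1, 2, 3, 4, 5, 6, 7, 8, 9, 10, 11, 12

hence w(1..12) = (4, 10, 11, 5, 2, 7, 3, 1, 12, 6, 8, 9).

Fulton essential set (7 of the 30 Rothe cells):

[(3, 9, 1), (4, 3, 0), (6, 3, 1), (6, 6, 3), (7, 1, 0), (9, 6, 5), (9, 9, 6)]


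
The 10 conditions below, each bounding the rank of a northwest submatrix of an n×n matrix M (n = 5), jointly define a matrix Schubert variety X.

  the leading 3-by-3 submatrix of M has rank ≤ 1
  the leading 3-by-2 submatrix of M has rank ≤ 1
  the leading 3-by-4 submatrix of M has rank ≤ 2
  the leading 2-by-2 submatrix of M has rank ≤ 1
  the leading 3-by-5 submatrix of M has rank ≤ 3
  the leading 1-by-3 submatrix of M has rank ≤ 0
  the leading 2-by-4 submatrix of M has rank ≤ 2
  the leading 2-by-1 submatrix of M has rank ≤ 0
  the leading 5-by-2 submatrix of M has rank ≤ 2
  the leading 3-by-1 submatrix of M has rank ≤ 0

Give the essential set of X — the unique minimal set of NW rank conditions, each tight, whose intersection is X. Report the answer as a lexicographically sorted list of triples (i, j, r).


Rank table r_w(5×5) implied by the 10 constraints:

  row 1: 0 | 0 | 0 | 1 | 1
  row 2: 0 | 1 | 1 | 2 | 2
  row 3: 0 | 1 | 1 | 2 | 3
  row 4: 1 | 2 | 2 | 3 | 4
  row 5: 1 | 2 | 3 | 4 | 5

giving w = (4, 2, 5, 1, 3) via Δ²R.

Rothe diagram D(w) (6 cells), 3 SE-corners (essential conditions):

[(1, 3, 0), (3, 1, 0), (3, 3, 1)]


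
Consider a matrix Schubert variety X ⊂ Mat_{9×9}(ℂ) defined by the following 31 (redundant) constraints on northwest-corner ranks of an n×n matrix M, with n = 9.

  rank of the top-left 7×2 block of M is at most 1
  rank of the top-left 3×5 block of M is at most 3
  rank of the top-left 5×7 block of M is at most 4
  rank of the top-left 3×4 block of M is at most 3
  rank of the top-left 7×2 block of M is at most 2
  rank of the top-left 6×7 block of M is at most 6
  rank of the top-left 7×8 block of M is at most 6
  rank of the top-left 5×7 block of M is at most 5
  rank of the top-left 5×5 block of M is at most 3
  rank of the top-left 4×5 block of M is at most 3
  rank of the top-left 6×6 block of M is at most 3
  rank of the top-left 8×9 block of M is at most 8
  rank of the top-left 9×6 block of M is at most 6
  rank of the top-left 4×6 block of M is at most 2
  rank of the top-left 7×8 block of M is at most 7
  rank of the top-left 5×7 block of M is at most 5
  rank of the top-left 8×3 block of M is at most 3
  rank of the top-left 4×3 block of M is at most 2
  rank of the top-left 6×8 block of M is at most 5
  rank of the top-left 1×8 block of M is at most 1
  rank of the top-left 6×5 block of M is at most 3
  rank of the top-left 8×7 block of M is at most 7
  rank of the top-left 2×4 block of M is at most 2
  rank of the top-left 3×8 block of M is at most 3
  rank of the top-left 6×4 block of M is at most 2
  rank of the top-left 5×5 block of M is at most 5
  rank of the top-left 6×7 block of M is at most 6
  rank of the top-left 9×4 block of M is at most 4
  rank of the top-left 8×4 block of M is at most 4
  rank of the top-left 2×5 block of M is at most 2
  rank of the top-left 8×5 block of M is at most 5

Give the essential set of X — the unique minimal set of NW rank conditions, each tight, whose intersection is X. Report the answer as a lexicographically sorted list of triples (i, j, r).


Computing R[i][j] = min implied NW-rank bound (n=9, 31 conditions):

  1 | 1 | 1 | 1 | 1 | 1 | 1 | 1 | 1
  1 | 1 | 2 | 2 | 2 | 2 | 2 | 2 | 2
  1 | 1 | 2 | 2 | 2 | 2 | 3 | 3 | 3
  1 | 1 | 2 | 2 | 2 | 2 | 3 | 4 | 4
  1 | 1 | 2 | 2 | 3 | 3 | 4 | 5 | 5
  1 | 1 | 2 | 2 | 3 | 3 | 4 | 5 | 6
  1 | 1 | 2 | 3 | 4 | 4 | 5 | 6 | 7
  1 | 2 | 3 | 4 | 5 | 5 | 6 | 7 | 8
  1 | 2 | 3 | 4 | 5 | 6 | 7 | 8 | 9

giving w = (1, 3, 7, 8, 5, 9, 4, 2, 6) via Δ²R.

Fulton essential set (4 of the 15 Rothe cells):

[(4, 6, 2), (6, 4, 2), (6, 6, 3), (7, 2, 1)]


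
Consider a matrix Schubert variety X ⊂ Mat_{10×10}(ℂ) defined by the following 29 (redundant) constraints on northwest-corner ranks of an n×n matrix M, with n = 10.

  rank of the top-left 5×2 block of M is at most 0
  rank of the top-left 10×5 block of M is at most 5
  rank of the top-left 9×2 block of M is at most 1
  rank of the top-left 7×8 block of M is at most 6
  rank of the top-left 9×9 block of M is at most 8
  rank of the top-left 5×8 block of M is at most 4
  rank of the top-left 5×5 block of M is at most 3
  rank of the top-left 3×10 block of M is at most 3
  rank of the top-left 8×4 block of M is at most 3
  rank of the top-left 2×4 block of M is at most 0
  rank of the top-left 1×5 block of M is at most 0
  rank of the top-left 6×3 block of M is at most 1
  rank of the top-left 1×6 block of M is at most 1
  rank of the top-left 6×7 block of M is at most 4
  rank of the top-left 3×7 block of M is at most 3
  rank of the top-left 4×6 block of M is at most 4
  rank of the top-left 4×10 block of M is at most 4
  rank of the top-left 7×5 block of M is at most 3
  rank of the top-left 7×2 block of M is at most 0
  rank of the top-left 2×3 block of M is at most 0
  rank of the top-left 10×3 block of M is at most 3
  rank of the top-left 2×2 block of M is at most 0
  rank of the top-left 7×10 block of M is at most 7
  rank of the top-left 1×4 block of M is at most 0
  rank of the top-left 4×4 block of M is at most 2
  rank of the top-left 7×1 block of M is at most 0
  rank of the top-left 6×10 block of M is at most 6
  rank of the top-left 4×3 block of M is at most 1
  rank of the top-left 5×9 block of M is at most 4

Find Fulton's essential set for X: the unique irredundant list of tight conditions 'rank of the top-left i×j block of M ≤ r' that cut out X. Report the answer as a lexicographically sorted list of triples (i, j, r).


Propagating the 29 rank bounds to every northwest block:

  0  0  0  0  0  1  1  1  1  1
  0  0  0  0  1  2  2  2  2  2
  0  0  1  1  2  3  3  3  3  3
  0  0  1  2  3  4  4  4  4  4
  0  0  1  2  3  4  4  4  4  5
  0  0  1  2  3  4  4  5  5  6
  0  0  1  2  3  4  5  6  6  7
  1  1  2  3  4  5  6  7  7  8
  1  1  2  3  4  5  6  7  8  9
  1  2  3  4  5  6  7  8  9  10

hence w(1..10) = (6, 5, 3, 4, 10, 8, 7, 1, 9, 2).

|D(w)|=24, |Ess(w)|=6:

[(1, 5, 0), (2, 4, 0), (5, 9, 4), (6, 7, 4), (7, 2, 0), (9, 2, 1)]
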